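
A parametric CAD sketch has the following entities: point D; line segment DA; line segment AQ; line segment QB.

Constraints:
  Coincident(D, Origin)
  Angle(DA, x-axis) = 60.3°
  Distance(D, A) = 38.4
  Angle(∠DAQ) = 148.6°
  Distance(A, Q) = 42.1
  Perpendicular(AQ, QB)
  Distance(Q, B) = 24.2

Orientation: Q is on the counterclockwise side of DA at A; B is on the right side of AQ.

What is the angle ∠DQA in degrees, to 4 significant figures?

14.96°

D is at the origin; DA runs at 60.3° with length 38.4, so A = 38.4·(cos 60.3°, sin 60.3°) = (19.03, 33.36). ∠DAQ = 148.6°, so AQ runs at 60.3° + (180° − 148.6°) = 91.70° from the x-axis; with |AQ| = 42.1, Q = A + 42.1·(cos 91.70°, sin 91.70°) = (17.78, 75.44). Then cos ∠DQA = QD·QA / (|QD||QA|), giving 14.96°.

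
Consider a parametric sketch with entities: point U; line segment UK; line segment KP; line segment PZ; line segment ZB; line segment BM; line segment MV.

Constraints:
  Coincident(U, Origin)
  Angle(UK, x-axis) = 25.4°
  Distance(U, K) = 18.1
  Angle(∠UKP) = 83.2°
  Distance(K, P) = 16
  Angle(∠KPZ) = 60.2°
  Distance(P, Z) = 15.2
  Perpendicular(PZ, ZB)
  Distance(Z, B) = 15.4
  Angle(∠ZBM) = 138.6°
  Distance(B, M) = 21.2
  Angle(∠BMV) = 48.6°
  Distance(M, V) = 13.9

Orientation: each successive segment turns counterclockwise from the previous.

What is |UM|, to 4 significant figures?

35.35

U is at the origin; UK runs at 25.4° with length 18.1, so K = (16.35, 7.764). ∠UKP = 83.2° gives KP at 122.2° from the x-axis; with |KP| = 16.0, P = (7.824, 21.30). ∠KPZ = 60.2° gives PZ at -118.0° from the x-axis; with |PZ| = 15.2, Z = (0.6884, 7.882). The perpendicularity gives ZB at right angles to PZ, so ZB runs at -28.00°; with |ZB| = 15.4, B = (14.29, 0.6522). ∠ZBM = 138.6° gives BM at 13.40° from the x-axis; with |BM| = 21.2, M = (34.91, 5.565). Then |UM| = |M − U| = 35.35.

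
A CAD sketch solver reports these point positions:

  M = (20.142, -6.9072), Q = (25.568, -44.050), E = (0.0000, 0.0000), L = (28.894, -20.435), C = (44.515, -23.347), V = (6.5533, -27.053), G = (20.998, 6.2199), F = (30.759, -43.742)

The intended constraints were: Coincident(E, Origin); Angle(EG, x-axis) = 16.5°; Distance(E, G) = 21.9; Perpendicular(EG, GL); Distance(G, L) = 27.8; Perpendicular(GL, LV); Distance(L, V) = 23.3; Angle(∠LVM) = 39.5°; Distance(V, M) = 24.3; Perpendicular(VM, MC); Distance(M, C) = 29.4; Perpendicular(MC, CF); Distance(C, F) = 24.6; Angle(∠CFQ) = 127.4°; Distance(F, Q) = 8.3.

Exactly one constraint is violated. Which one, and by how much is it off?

Distance(F, Q) = 8.3 — off by 3.10.

E = (0.00, 0.00) ✓; EG at 16.50° ✓; |EG| = 21.90 ✓; ∠(EG, GL) = 90.00° ✓; |GL| = 27.80 ✓; ∠(GL, LV) = 90.00° ✓; |LV| = 23.30 ✓; ∠LVM = 39.50° ✓; |VM| = 24.30 ✓; ∠(VM, MC) = 90.00° ✓; |MC| = 29.40 ✓; ∠(MC, CF) = 90.00° ✓; |CF| = 24.60 ✓; ∠CFQ = 127.4° ✓; |FQ| = 5.200 ✗.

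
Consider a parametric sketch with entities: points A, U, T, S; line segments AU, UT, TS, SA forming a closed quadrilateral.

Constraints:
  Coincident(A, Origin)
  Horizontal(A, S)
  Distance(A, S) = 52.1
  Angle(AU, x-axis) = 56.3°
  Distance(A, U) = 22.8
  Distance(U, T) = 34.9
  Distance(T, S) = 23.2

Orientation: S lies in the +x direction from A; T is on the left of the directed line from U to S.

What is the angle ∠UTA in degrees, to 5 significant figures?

19.470°

A is at the origin; AS is horizontal with |AS| = 52.1 and S in +x, so S = (52.1, 0). AU runs at 56.3° with |AU| = 22.8, so U = (12.650, 18.969). T is determined by |UT| = 34.9 and |TS| = 23.2 together: it lies at the intersection of circle(U, 34.9) and circle(S, 23.2). With |US| = 43.773, the foot of the radical line on US is 29.651 from U and the perpendicular offset is √(34.9² − 29.651²) = 18.407. Taking the left-of-US solution: T = (47.349, 22.708).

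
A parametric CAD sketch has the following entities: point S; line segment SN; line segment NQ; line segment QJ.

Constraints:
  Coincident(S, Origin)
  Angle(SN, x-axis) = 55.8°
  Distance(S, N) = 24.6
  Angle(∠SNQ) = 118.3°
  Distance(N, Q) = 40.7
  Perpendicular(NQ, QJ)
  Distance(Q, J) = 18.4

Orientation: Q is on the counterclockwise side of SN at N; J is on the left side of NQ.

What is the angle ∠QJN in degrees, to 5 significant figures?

65.673°

S is at the origin; SN runs at 55.8° with length 24.6, so N = 24.6·(cos 55.8°, sin 55.8°) = (13.827, 20.346). ∠SNQ = 118.3°, so NQ runs at 55.8° + (180° − 118.3°) = 117.50° from the x-axis; with |NQ| = 40.7, Q = N + 40.7·(cos 117.50°, sin 117.50°) = (-4.9659, 56.448). The perpendicularity gives QJ at right angles to NQ; with |QJ| = 18.4 on the left of NQ, J = Q + 18.4·(-0.88701, -0.46175) = (-21.287, 47.951). Then cos ∠QJN = JQ·JN / (|JQ||JN|), giving 65.673°.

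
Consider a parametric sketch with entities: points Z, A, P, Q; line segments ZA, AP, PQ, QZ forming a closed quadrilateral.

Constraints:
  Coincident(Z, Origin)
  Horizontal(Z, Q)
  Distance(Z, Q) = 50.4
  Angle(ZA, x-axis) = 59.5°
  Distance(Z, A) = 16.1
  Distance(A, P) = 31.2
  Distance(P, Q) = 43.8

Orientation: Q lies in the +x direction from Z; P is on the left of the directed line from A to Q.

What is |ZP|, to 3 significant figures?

47.2

Checks: |AP| = 31.20 ✓; |PQ| = 43.80 ✓.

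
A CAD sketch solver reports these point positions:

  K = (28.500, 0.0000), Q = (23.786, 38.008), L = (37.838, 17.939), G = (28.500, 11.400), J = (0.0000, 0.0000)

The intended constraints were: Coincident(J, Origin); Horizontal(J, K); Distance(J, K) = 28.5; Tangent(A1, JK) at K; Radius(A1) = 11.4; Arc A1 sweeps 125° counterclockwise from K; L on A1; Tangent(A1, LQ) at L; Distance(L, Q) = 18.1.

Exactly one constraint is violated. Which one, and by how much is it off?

Distance(L, Q) = 18.1 — off by 6.40.

J = (0.00, 0.00) ✓; J.y = 0.00, K.y = 0.00 ✓; |JK| = 28.50 ✓; ∠(GK, KJ) = 90.00° ✓; |GK| = 11.40 ✓; bearing(G→L) − bearing(G→K) = 125.0° ✓; |GL| = 11.40 ✓; ∠(GL, LQ) = 90.00° ✓; |LQ| = 24.50 ✗.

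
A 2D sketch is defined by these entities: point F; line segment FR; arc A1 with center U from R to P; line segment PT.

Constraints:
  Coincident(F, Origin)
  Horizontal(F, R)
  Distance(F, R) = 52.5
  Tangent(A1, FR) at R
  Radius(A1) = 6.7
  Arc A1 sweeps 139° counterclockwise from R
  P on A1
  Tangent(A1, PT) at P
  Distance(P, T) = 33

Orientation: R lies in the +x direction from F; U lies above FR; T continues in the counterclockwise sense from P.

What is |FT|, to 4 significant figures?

46.25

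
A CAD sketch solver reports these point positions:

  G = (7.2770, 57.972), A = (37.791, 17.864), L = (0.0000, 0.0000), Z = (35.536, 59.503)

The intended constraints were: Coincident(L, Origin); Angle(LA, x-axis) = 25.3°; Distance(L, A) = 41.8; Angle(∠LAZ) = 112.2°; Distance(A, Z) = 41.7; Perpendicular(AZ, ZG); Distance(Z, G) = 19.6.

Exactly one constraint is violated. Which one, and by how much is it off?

Distance(Z, G) = 19.6 — off by 8.70.

L = (0.00, 0.00) ✓; LA at 25.30° ✓; |LA| = 41.80 ✓; ∠LAZ = 112.2° ✓; |AZ| = 41.70 ✓; ∠(AZ, ZG) = 90.00° ✓; |ZG| = 28.30 ✗.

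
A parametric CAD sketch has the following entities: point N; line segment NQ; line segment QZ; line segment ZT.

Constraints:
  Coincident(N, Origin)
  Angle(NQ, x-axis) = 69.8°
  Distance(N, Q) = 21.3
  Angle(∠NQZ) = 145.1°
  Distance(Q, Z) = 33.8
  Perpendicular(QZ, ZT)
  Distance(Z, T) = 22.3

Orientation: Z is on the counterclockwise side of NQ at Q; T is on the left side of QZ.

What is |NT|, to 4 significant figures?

52.26

N is at the origin; NQ runs at 69.8° with length 21.3, so Q = 21.3·(cos 69.8°, sin 69.8°) = (7.355, 19.99). ∠NQZ = 145.1°, so QZ runs at 69.8° + (180° − 145.1°) = 104.7° from the x-axis; with |QZ| = 33.8, Z = Q + 33.8·(cos 104.7°, sin 104.7°) = (-1.222, 52.68). QZ ⟂ ZT; with |ZT| = 22.3 on the left of QZ, T = Z + 22.3·(-0.9673, -0.2538) = (-22.79, 47.02). Then |NT| = |T − N| = 52.26.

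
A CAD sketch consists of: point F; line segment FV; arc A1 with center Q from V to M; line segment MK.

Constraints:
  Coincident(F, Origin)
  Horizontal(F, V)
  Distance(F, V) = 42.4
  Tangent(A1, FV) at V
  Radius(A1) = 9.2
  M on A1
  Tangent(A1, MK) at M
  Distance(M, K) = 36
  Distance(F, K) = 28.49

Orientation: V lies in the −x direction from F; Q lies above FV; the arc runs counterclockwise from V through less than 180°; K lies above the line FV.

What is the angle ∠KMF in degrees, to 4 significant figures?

46.44°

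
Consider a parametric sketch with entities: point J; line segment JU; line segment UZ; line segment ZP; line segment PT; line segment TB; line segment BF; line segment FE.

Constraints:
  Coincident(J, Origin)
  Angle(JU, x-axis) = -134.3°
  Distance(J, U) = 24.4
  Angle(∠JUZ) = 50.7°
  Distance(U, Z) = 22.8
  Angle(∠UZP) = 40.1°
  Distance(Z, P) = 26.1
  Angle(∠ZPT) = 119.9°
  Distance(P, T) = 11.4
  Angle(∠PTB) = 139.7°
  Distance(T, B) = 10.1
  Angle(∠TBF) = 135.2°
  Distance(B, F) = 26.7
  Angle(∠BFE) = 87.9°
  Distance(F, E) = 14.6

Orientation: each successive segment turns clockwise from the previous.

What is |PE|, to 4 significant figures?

34.52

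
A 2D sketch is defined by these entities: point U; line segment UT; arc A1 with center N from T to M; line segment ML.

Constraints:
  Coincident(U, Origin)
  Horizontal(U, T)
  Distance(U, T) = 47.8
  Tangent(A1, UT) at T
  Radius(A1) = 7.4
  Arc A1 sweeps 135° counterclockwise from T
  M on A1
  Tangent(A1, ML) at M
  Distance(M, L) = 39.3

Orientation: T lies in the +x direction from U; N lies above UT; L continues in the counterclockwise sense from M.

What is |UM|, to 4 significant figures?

54.52

Tangency of A1 to UT means the radius NT is perpendicular to UT, so N = T + (0, 7.4) = (47.80, 7.400). On A1, T sits at bearing -90° from N; a 135° counterclockwise sweep puts M at bearing 45°, so M = N + 7.4·(cos 45°, sin 45°) = (53.03, 12.63). Then |UM| = |M − U| = 54.52.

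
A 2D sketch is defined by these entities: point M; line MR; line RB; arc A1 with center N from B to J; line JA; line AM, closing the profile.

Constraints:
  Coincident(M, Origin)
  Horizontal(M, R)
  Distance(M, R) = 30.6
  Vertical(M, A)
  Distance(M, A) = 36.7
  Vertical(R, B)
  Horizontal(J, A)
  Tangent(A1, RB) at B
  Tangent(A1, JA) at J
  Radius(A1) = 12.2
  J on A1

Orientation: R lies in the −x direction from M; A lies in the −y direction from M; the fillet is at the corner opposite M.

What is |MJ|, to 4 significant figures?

41.05

M is at the origin; M and R share the same y with |MR| = 30.6 and R on the −x side, so R = (-30.60, 0.000). MA is vertical with |MA| = 36.7 and A on the −y side, so A = (0.000, -36.70). The virtual corner opposite M is at (-30.60, -36.70). The tangent condition forces NB to be normal to RB and tangency of A1 to JA means the radius NJ is perpendicular to JA, with radius 12.2, so the center N sits 12.2 in from both sides at N = (-18.40, -24.50). That places the tangent points at B = (-30.60, -24.50) on RB and J = (-18.40, -36.70) on JA. Then |MJ| = |J − M| = 41.05.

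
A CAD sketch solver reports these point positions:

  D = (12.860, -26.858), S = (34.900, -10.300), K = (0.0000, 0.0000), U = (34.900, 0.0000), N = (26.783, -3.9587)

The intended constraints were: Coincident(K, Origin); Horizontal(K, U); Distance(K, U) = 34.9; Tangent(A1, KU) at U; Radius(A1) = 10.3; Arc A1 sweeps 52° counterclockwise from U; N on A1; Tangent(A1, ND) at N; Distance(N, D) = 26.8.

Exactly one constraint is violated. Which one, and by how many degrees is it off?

Tangent(A1, ND) at N — off by 6.70°.

K = (0.00, 0.00) ✓; K.y = 0.00, U.y = 0.00 ✓; |KU| = 34.90 ✓; ∠(SU, UK) = 90.00° ✓; |SU| = 10.30 ✓; bearing(S→N) − bearing(S→U) = 52.00° ✓; |SN| = 10.30 ✓; ∠(SN, ND) = 83.30° ✗; |ND| = 26.80 ✓.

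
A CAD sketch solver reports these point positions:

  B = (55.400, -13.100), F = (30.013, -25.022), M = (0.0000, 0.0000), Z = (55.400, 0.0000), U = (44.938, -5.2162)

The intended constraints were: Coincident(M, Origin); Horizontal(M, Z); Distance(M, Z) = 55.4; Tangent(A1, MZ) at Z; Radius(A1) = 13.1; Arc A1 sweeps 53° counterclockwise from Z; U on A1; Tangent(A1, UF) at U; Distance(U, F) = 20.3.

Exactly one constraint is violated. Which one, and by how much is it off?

Distance(U, F) = 20.3 — off by 4.50.

M = (0.00, 0.00) ✓; M.y = 0.00, Z.y = 0.00 ✓; |MZ| = 55.40 ✓; ∠(BZ, ZM) = 90.00° ✓; |BZ| = 13.10 ✓; bearing(B→U) − bearing(B→Z) = 53.00° ✓; |BU| = 13.10 ✓; ∠(BU, UF) = 90.00° ✓; |UF| = 24.80 ✗.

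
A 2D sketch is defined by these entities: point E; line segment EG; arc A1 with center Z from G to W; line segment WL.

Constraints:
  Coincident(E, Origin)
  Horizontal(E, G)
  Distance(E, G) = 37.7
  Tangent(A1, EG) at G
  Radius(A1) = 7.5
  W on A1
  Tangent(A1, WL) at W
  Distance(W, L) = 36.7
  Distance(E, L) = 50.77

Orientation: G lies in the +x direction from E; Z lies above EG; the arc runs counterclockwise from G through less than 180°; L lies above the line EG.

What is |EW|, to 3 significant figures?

45.6

Checks: |ZW| = 7.500 ✓; ∠(ZW, WL) = 90.00° ✓; |WL| = 36.70 ✓; |EL| = 50.77 ✓.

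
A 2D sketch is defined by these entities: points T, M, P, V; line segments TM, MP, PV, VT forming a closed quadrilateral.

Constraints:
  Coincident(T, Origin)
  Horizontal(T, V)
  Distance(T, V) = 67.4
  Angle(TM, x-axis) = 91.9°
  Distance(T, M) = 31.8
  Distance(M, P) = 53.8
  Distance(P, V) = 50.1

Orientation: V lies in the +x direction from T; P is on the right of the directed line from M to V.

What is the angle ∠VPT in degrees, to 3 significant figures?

119°

T is at the origin; T and V share the same y with |TV| = 67.4 and V in +x, so V = (67.4, 0). TM runs at 91.9° with |TM| = 31.8, so M = (-1.05, 31.8). P is determined by |MP| = 53.8 and |PV| = 50.1 together: it lies at the intersection of circle(M, 53.8) and circle(V, 50.1). With |MV| = 75.5, the foot of the radical line on MV is 40.3 from M and the perpendicular offset is √(53.8² − 40.3²) = 35.7. Taking the right-of-MV solution: P = (20.5, -17.5).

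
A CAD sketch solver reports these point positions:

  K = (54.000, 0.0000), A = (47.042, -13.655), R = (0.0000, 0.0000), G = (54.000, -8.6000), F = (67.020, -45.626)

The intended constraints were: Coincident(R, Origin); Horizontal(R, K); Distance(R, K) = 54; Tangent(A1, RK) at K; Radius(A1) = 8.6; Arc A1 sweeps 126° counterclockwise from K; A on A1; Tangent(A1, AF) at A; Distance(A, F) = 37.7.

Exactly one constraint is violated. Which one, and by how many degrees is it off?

Tangent(A1, AF) at A — off by 4.00°.

R = (0.00, 0.00) ✓; R.y = 0.00, K.y = 0.00 ✓; |RK| = 54.00 ✓; ∠(GK, KR) = 90.00° ✓; |GK| = 8.600 ✓; bearing(G→A) − bearing(G→K) = 126.0° ✓; |GA| = 8.600 ✓; ∠(GA, AF) = 94.00° ✗; |AF| = 37.70 ✓.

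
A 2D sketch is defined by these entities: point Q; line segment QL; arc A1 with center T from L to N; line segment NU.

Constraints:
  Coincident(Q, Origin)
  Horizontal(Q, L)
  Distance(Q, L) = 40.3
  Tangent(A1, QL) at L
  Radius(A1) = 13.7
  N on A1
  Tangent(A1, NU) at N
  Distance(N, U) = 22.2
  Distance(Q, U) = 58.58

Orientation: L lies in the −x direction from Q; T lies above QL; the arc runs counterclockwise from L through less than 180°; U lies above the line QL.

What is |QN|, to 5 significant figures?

36.867

Checks: |TN| = 13.70 ✓; ∠(TN, NU) = 90.00° ✓; |NU| = 22.20 ✓; |QU| = 58.58 ✓.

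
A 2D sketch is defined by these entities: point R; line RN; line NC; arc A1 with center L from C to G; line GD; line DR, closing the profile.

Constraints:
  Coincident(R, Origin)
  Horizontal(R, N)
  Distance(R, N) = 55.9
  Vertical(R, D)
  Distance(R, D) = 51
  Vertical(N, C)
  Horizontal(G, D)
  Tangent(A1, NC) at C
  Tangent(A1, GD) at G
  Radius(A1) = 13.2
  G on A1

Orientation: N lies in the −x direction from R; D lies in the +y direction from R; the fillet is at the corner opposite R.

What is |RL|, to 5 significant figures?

57.027

R is at the origin; R and N share the same y with |RN| = 55.9 and N on the −x side, so N = (-55.900, 0.0000). RD is vertical with |RD| = 51.0 and D on the +y side, so D = (0.0000, 51.000). The virtual corner opposite R is at (-55.900, 51.000). A1 meets NC tangentially, so LC is at right angles to NC and the tangent condition forces LG to be normal to GD, with radius 13.2, so the center L sits 13.2 in from both sides at L = (-42.700, 37.800). Then |RL| = |L − R| = 57.027.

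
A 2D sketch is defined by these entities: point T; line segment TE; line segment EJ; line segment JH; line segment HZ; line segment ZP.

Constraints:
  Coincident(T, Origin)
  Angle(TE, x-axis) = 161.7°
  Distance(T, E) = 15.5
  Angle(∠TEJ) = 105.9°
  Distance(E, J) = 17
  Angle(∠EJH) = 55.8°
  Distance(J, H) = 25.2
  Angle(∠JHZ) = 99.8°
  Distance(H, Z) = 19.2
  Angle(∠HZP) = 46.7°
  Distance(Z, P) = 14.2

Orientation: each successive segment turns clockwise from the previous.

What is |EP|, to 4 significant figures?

7.673

T is at the origin; TE runs at 161.7° with length 15.5, so E = (-14.72, 4.867). ∠TEJ = 105.9° gives EJ at 87.60° from the x-axis; with |EJ| = 17.0, J = (-14.00, 21.85). ∠EJH = 55.8° gives JH at -36.60° from the x-axis; with |JH| = 25.2, H = (6.227, 6.827). ∠JHZ = 99.8° gives HZ at -116.8° from the x-axis; with |HZ| = 19.2, Z = (-2.430, -10.31). ∠HZP = 46.7° gives ZP at 109.9° from the x-axis; with |ZP| = 14.2, P = (-7.263, 3.042). Then |EP| = |P − E| = 7.673.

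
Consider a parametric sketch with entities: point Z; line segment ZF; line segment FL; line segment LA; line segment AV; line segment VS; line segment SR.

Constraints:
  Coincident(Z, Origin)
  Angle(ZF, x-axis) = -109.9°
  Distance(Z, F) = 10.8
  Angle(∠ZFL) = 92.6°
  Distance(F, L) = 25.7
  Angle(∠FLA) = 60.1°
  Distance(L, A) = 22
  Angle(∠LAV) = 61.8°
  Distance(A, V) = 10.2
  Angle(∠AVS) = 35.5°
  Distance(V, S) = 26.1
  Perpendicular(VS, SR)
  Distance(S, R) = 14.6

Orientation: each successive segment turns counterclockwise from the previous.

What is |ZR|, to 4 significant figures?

36.57

∠AVS = 35.5° gives VS at 0.1000° from the x-axis; with |VS| = 26.1, S = (35.04, -4.065). VS ⟂ SR, so SR runs at 90.10°; with |SR| = 14.6, R = (35.01, 10.53). Then |ZR| = |R − Z| = 36.57.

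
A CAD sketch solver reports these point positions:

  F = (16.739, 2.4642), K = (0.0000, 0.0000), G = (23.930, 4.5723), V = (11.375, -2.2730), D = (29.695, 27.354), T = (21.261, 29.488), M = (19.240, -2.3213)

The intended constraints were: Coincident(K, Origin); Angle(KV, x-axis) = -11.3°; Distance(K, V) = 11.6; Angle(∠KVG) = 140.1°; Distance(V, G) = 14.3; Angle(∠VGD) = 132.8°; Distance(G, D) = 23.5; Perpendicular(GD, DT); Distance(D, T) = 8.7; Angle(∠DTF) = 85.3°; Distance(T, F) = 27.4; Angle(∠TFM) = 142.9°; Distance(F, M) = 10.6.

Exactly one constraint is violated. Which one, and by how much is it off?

Distance(F, M) = 10.6 — off by 5.20.

K = (0.00, 0.00) ✓; KV at -11.30° ✓; |KV| = 11.60 ✓; ∠KVG = 140.1° ✓; |VG| = 14.30 ✓; ∠VGD = 132.8° ✓; |GD| = 23.50 ✓; ∠(GD, DT) = 90.00° ✓; |DT| = 8.700 ✓; ∠DTF = 85.30° ✓; |TF| = 27.40 ✓; ∠TFM = 142.9° ✓; |FM| = 5.400 ✗.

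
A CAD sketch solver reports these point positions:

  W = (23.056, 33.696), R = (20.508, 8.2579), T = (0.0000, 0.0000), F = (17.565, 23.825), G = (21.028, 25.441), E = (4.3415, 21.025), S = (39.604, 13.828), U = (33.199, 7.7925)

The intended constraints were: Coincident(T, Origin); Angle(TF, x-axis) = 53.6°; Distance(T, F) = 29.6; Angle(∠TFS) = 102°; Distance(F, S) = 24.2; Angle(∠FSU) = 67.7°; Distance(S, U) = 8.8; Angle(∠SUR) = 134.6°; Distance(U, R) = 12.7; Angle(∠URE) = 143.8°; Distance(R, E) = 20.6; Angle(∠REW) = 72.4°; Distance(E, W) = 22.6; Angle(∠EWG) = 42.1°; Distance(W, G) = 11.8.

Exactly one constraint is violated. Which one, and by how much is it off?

Distance(W, G) = 11.8 — off by 3.30.

T = (0.00, 0.00) ✓; TF at 53.60° ✓; |TF| = 29.60 ✓; ∠TFS = 102.0° ✓; |FS| = 24.20 ✓; ∠FSU = 67.70° ✓; |SU| = 8.801 ✓; ∠SUR = 134.6° ✓; |UR| = 12.70 ✓; ∠URE = 143.8° ✓; |RE| = 20.60 ✓; ∠REW = 72.40° ✓; |EW| = 22.60 ✓; ∠EWG = 42.10° ✓; |WG| = 8.500 ✗.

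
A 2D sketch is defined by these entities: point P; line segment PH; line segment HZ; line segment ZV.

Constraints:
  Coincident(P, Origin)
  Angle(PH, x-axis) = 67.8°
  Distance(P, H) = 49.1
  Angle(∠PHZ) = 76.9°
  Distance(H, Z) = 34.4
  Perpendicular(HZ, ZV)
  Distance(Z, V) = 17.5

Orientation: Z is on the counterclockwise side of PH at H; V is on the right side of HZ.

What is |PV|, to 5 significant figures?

69.344

P is at the origin; PH runs at 67.8° with length 49.1, so H = 49.1·(cos 67.8°, sin 67.8°) = (18.552, 45.460). ∠PHZ = 76.9°, so HZ runs at 67.8° + (180° − 76.9°) = 170.90° from the x-axis; with |HZ| = 34.4, Z = H + 34.4·(cos 170.90°, sin 170.90°) = (-15.415, 50.901). HZ is perpendicular to ZV; with |ZV| = 17.5 on the right of HZ, V = Z + 17.5·(0.15816, 0.98741) = (-12.647, 68.181). Then |PV| = |V − P| = 69.344.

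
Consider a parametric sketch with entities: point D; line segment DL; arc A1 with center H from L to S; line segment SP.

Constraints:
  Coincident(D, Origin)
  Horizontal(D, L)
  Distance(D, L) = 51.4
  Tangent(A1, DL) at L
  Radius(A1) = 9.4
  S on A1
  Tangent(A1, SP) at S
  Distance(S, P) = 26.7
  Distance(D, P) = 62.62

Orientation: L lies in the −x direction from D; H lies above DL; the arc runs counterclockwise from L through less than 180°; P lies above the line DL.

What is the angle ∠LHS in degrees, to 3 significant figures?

107°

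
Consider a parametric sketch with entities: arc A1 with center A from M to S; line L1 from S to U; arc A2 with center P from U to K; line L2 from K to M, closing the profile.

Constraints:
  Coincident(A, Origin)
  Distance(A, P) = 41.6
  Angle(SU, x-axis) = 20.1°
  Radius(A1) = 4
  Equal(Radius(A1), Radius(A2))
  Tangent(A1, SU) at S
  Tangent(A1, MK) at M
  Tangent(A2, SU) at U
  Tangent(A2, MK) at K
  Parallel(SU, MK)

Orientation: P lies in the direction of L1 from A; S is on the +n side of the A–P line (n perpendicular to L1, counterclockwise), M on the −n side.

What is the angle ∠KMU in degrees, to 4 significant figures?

10.89°

The slot axis is L1's direction at 20.1°, so u = (cos 20.1°, sin 20.1°) = (0.9391, 0.3437) and n = (−sin 20.1°, cos 20.1°) = (-0.3437, 0.9391). A is at the origin and P lies 41.6 along u from A, so P = 41.6·u = (39.07, 14.30). Tangency of A1 to both parallel lines with radius 4.0 puts S and M at A ± 4.0·n: S = (-1.375, 3.756), M = (1.375, -3.756). Equal radii place U and K the same way about P: U = P + 4.0·n = (37.69, 18.05), K = P − 4.0·n = (40.44, 10.54). Then cos ∠KMU = MK·MU / (|MK||MU|), giving 10.89°.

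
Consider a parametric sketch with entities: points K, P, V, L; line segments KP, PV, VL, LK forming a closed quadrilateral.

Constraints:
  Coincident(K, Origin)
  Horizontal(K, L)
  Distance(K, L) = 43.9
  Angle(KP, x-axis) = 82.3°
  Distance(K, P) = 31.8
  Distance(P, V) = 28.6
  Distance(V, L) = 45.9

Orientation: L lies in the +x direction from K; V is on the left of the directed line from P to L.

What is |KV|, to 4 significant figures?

53.12

K is at the origin; K and L share the same y with |KL| = 43.9 and L in +x, so L = (43.9, 0). KP runs at 82.3° with |KP| = 31.8, so P = (4.261, 31.51). V is determined by |PV| = 28.6 and |VL| = 45.9 together: it lies at the intersection of circle(P, 28.6) and circle(L, 45.9). With |PL| = 50.64, the foot of the radical line on PL is 12.59 from P and the perpendicular offset is √(28.6² − 12.59²) = 25.68. Taking the left-of-PL solution: V = (30.10, 43.78).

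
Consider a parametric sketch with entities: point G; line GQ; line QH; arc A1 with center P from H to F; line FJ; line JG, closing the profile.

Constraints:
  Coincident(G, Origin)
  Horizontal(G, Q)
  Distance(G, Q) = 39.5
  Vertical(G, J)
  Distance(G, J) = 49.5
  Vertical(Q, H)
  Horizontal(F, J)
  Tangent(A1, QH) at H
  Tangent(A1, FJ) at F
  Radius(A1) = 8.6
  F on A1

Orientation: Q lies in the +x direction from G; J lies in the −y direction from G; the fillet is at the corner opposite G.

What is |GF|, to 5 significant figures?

58.353

G is at the origin; GQ is horizontal with |GQ| = 39.5 and Q on the +x side, so Q = (39.500, 0.0000). G and J share the same x with |GJ| = 49.5 and J on the −y side, so J = (0.0000, -49.500). The virtual corner opposite G is at (39.500, -49.500). Since A1 is tangent to QH there, PH ⟂ QH and A1 meets FJ tangentially, so PF is at right angles to FJ, with radius 8.6, so the center P sits 8.6 in from both sides at P = (30.900, -40.900). That places the tangent points at H = (39.500, -40.900) on QH and F = (30.900, -49.500) on FJ. Then |GF| = |F − G| = 58.353.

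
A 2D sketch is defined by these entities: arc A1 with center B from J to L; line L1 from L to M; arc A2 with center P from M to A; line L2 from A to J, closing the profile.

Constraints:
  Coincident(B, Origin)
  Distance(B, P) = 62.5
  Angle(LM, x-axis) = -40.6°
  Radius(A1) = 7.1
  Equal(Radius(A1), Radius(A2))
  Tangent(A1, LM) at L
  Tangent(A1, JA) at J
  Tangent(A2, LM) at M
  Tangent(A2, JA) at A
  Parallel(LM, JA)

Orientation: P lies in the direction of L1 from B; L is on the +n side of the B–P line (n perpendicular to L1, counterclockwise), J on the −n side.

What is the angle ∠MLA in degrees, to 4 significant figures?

12.80°

Tangency of A1 to both parallel lines with radius 7.1 puts L and J at B ± 7.1·n: L = (4.620, 5.391), J = (-4.620, -5.391). Equal radii place M and A the same way about P: M = P + 7.1·n = (52.07, -35.28), A = P − 7.1·n = (42.83, -46.06). Then cos ∠MLA = LM·LA / (|LM||LA|), giving 12.80°.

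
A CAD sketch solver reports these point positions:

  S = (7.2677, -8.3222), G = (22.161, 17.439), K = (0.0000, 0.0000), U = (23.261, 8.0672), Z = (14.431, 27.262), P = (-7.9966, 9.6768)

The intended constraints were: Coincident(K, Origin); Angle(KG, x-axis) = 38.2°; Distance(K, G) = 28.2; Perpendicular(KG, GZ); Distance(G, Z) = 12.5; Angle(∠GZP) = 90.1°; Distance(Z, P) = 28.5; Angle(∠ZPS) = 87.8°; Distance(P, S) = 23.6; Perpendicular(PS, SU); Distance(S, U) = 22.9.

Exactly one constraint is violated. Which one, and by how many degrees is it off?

Perpendicular(PS, SU) — off by 5.40°.

K = (0.00, 0.00) ✓; KG at 38.20° ✓; |KG| = 28.20 ✓; ∠(KG, GZ) = 90.00° ✓; |GZ| = 12.50 ✓; ∠GZP = 90.10° ✓; |ZP| = 28.50 ✓; ∠ZPS = 87.80° ✓; |PS| = 23.60 ✓; ∠(PS, SU) = 95.40° ✗; |SU| = 22.90 ✓.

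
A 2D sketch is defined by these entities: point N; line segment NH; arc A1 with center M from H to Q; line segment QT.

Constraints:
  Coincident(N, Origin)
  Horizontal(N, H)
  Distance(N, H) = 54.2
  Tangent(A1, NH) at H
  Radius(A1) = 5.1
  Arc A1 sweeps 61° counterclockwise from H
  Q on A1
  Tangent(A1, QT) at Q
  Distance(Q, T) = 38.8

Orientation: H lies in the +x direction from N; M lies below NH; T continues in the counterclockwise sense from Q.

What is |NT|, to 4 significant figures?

47.89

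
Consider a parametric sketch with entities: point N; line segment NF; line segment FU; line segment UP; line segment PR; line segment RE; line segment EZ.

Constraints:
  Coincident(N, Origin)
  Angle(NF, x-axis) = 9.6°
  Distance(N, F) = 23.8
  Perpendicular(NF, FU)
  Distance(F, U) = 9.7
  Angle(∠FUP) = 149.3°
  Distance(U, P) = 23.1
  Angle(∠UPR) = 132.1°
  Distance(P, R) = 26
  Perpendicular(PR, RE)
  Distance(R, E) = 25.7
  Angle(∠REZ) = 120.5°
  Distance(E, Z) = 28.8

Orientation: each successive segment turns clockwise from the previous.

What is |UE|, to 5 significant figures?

42.361

N is at the origin; NF runs at 9.6° with length 23.8, so F = (23.467, 3.9691). The perpendicularity gives FU at right angles to NF, so FU runs at -80.400°; with |FU| = 9.7, U = (25.084, -5.5951). ∠FUP = 149.3° gives UP at -111.10° from the x-axis; with |UP| = 23.1, P = (16.768, -27.146). ∠UPR = 132.1° gives PR at -159.00° from the x-axis; with |PR| = 26.0, R = (-7.5047, -36.464). The perpendicularity gives RE at right angles to PR, so RE runs at 111.00°; with |RE| = 25.7, E = (-16.715, -12.471). Then |UE| = |E − U| = 42.361.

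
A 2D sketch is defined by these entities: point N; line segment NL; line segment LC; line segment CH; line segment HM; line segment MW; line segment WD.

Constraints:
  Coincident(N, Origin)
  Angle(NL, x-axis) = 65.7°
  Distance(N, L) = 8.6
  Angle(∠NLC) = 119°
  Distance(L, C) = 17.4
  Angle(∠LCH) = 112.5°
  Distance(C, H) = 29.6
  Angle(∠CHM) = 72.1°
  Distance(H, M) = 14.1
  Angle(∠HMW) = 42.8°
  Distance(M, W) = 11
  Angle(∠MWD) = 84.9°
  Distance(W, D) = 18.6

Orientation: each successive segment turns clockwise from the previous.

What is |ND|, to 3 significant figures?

47.1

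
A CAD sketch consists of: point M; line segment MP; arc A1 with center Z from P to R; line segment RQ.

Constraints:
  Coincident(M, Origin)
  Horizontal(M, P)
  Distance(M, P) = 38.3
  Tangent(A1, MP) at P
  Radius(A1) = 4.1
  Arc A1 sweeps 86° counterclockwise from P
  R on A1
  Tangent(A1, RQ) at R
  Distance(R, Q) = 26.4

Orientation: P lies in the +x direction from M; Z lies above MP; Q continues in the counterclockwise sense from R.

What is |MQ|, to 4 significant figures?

53.53

On A1, P sits at bearing -90° from Z; an 86° counterclockwise sweep puts R at bearing -4°, so R = Z + 4.1·(cos -4°, sin -4°) = (42.39, 3.814). Since A1 is tangent to RQ there, ZR ⟂ RQ, so RQ runs along (−sin -4°, cos -4°); with |RQ| = 26.4, Q = (44.23, 30.15). Then |MQ| = |Q − M| = 53.53.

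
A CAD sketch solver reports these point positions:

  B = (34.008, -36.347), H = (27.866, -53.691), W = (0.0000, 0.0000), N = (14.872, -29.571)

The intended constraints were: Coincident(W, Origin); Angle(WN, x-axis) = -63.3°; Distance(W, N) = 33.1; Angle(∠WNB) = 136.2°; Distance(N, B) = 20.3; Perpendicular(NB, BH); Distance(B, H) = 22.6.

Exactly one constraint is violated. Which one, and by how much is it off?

Distance(B, H) = 22.6 — off by 4.20.

W = (0.00, 0.00) ✓; WN at -63.30° ✓; |WN| = 33.10 ✓; ∠WNB = 136.2° ✓; |NB| = 20.30 ✓; ∠(NB, BH) = 90.00° ✓; |BH| = 18.40 ✗.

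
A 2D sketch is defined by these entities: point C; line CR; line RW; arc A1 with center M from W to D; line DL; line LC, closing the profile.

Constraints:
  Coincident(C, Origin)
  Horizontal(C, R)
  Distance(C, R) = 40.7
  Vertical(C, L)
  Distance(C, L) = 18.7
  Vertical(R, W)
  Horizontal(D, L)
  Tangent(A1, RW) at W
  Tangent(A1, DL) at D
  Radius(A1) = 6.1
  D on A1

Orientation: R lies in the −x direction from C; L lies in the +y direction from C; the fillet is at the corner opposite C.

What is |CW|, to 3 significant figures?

42.6

C is at the origin; C and R share the same y with |CR| = 40.7 and R on the −x side, so R = (-40.7, 0.00). C and L share the same x with |CL| = 18.7 and L on the +y side, so L = (0.00, 18.7). The virtual corner opposite C is at (-40.7, 18.7). Since A1 is tangent to RW there, MW ⟂ RW and the tangent condition forces MD to be normal to DL, with radius 6.1, so the center M sits 6.1 in from both sides at M = (-34.6, 12.6). That places the tangent points at W = (-40.7, 12.6) on RW and D = (-34.6, 18.7) on DL. Then |CW| = |W − C| = 42.6.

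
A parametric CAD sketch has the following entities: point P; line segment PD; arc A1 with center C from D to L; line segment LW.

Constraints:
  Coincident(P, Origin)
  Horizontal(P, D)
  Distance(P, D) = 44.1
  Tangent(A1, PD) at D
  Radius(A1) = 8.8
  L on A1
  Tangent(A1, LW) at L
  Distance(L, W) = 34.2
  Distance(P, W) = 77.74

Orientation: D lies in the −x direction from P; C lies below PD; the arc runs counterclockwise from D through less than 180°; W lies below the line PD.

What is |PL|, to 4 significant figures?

51.43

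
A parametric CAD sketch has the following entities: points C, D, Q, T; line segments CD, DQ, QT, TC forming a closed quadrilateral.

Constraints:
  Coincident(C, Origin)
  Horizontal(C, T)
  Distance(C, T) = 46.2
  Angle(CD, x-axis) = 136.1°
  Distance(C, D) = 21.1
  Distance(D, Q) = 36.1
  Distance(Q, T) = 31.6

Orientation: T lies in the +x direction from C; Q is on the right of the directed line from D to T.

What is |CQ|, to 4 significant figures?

15.86

C is at the origin; CT is horizontal with |CT| = 46.2 and T in +x, so T = (46.2, 0). CD runs at 136.1° with |CD| = 21.1, so D = (-15.20, 14.63). Q is determined by |DQ| = 36.1 and |QT| = 31.6 together: it lies at the intersection of circle(D, 36.1) and circle(T, 31.6). With |DT| = 63.12, the foot of the radical line on DT is 33.97 from D and the perpendicular offset is √(36.1² − 33.97²) = 12.20. Taking the right-of-DT solution: Q = (15.02, -5.116).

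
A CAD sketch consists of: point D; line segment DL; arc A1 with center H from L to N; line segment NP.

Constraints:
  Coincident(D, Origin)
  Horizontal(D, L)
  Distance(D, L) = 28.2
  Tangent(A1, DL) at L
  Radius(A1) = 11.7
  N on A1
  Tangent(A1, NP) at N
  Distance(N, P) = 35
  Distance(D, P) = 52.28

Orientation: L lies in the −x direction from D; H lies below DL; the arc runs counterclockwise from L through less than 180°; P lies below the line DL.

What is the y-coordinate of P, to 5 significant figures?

-47.889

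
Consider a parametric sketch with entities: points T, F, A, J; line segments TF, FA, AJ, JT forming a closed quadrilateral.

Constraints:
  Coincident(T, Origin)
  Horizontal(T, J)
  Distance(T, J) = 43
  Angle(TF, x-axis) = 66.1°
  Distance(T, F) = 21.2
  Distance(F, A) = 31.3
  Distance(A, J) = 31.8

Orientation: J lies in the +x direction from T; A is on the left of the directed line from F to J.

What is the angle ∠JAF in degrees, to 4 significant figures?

77.49°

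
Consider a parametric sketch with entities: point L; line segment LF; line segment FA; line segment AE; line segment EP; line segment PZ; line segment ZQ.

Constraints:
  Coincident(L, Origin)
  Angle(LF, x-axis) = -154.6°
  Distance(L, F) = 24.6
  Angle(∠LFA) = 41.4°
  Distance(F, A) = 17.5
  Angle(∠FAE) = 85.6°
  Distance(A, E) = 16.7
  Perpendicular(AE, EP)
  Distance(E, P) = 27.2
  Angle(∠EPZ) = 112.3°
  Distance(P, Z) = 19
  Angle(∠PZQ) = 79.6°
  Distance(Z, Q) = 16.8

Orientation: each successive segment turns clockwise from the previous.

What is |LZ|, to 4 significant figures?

40.37

L is at the origin; LF runs at -154.6° with length 24.6, so F = (-22.22, -10.55). ∠LFA = 41.4° gives FA at 66.80° from the x-axis; with |FA| = 17.5, A = (-15.33, 5.533). ∠FAE = 85.6° gives AE at -27.60° from the x-axis; with |AE| = 16.7, E = (-0.5285, -2.204). The perpendicularity gives EP at right angles to AE, so EP runs at -117.6°; with |EP| = 27.2, P = (-13.13, -26.31). ∠EPZ = 112.3° gives PZ at 174.7° from the x-axis; with |PZ| = 19.0, Z = (-32.05, -24.55). Then |LZ| = |Z − L| = 40.37.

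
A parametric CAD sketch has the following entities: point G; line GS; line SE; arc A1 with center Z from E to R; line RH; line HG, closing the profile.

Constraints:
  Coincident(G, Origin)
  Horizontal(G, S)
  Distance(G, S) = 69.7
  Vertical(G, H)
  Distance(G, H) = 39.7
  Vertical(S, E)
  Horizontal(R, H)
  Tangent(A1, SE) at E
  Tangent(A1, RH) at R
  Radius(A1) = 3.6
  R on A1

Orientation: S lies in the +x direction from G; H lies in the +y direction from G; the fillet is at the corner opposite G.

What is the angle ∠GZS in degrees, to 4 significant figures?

67.05°

GH is vertical with |GH| = 39.7 and H on the +y side, so H = (0.000, 39.70). The virtual corner opposite G is at (69.70, 39.70). A1 meets SE tangentially, so ZE is at right angles to SE and since A1 is tangent to RH there, ZR ⟂ RH, with radius 3.6, so the center Z sits 3.6 in from both sides at Z = (66.10, 36.10). Then cos ∠GZS = ZG·ZS / (|ZG||ZS|), giving 67.05°.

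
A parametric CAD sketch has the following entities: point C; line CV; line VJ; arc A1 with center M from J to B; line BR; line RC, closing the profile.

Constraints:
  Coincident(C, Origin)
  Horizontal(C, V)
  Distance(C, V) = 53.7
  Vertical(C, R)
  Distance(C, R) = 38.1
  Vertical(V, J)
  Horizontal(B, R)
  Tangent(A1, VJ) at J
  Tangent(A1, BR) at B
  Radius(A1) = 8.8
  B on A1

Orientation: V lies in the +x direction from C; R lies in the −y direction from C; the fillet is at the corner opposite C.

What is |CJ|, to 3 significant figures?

61.2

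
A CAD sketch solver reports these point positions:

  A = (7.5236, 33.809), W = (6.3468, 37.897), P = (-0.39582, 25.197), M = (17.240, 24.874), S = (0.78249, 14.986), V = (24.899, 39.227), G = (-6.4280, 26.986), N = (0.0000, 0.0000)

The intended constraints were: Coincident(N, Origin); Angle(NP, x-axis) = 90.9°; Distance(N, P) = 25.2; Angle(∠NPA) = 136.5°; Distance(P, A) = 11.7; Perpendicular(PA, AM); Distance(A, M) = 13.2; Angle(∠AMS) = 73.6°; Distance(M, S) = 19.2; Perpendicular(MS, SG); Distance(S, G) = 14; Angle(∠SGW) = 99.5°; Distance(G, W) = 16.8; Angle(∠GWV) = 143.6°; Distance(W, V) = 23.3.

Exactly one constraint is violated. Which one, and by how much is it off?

Distance(W, V) = 23.3 — off by 4.70.

N = (0.00, 0.00) ✓; NP at 90.90° ✓; |NP| = 25.20 ✓; ∠NPA = 136.5° ✓; |PA| = 11.70 ✓; ∠(PA, AM) = 90.00° ✓; |AM| = 13.20 ✓; ∠AMS = 73.60° ✓; |MS| = 19.20 ✓; ∠(MS, SG) = 90.00° ✓; |SG| = 14.00 ✓; ∠SGW = 99.50° ✓; |GW| = 16.80 ✓; ∠GWV = 143.6° ✓; |WV| = 18.60 ✗.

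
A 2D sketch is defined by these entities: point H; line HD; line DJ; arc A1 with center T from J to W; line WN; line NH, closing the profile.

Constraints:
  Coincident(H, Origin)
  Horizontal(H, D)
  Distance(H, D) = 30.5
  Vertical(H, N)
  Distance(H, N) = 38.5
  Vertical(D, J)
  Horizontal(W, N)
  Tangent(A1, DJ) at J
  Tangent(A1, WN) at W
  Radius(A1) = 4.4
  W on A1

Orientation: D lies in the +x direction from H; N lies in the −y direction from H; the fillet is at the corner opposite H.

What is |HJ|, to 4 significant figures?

45.75

H is at the origin; HD is horizontal with |HD| = 30.5 and D on the +x side, so D = (30.50, 0.000). H and N share the same x with |HN| = 38.5 and N on the −y side, so N = (0.000, -38.50). The virtual corner opposite H is at (30.50, -38.50). The tangent condition forces TJ to be normal to DJ and since A1 is tangent to WN there, TW ⟂ WN, with radius 4.4, so the center T sits 4.4 in from both sides at T = (26.10, -34.10). That places the tangent points at J = (30.50, -34.10) on DJ and W = (26.10, -38.50) on WN. Then |HJ| = |J − H| = 45.75.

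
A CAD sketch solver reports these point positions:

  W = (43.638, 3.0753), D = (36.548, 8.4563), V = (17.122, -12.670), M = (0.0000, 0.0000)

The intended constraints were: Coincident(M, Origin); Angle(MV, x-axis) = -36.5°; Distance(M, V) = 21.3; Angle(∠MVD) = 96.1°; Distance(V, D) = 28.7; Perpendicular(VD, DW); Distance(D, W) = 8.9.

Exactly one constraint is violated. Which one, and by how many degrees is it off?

Perpendicular(VD, DW) — off by 5.40°.

M = (0.00, 0.00) ✓; MV at -36.50° ✓; |MV| = 21.30 ✓; ∠MVD = 96.10° ✓; |VD| = 28.70 ✓; ∠(VD, DW) = 84.60° ✗; |DW| = 8.901 ✓.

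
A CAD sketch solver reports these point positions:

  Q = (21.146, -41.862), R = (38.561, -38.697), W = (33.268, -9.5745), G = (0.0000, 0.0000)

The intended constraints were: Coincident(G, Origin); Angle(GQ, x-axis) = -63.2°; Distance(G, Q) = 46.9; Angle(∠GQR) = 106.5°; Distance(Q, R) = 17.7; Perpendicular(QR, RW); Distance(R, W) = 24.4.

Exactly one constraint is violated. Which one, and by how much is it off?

Distance(R, W) = 24.4 — off by 5.20.

G = (0.00, 0.00) ✓; GQ at -63.20° ✓; |GQ| = 46.90 ✓; ∠GQR = 106.5° ✓; |QR| = 17.70 ✓; ∠(QR, RW) = 90.00° ✓; |RW| = 29.60 ✗.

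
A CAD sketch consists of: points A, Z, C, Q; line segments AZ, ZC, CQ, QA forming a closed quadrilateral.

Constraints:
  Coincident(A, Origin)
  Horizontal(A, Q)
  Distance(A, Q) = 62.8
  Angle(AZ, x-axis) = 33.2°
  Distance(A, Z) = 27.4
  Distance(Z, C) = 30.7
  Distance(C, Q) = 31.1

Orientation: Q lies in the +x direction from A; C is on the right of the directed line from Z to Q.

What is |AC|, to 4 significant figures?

37.19

Checks: A = (0.00, 0.00) ✓; |ZC| = 30.70 ✓; |CQ| = 31.10 ✓.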